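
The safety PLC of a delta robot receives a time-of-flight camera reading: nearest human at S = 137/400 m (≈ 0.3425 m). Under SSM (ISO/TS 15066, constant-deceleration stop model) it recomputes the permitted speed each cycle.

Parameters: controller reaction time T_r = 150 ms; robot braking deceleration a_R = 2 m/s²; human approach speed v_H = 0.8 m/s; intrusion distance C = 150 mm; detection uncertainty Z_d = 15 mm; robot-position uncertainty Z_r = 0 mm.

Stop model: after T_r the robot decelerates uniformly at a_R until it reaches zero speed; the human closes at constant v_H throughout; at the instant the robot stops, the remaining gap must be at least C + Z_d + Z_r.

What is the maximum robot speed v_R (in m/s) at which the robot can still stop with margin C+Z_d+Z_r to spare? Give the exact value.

at the boundary: (1/4)·v² + (11/20)·v + (-23/400) = 0
  disc = (11/20)² − 4·(1/4)·(-23/400) = 9/25 ; √disc = 3/5
  v_R = (−(11/20) + 3/5) / (2·(1/4)) = 1/10 m/s
check:
braking lasts T_s = (1/10)/2 = 0.0500 s
robot covers v_R·T_r = 0.1000·0.1500 = 0.0150 m before braking
robot under decel: 0.1000²/(2·2.0000) = 0.0025 m
human over T_r+T_s: 0.8000·(0.1500+0.0500) = 0.1600 m
residual clearance needed = 0.1500+0.0150+0.0000 = 0.1650 m
sum ≈ 0.0150+0.0025+0.1600+0.1650 ≈ 0.3425 m = S ✓

v_R_max = 1/10 m/s = 0.1000 m/s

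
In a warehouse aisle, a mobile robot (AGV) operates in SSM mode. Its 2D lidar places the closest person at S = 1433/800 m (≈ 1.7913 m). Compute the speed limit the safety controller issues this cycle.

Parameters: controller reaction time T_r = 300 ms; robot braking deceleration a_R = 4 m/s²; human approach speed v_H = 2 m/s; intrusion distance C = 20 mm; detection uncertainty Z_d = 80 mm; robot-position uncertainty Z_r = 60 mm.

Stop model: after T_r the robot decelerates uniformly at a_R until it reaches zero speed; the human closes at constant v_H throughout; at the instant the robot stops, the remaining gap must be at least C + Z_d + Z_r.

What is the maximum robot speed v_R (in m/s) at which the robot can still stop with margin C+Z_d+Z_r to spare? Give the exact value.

quadratic (1/8)·v² + (4/5)·v + (-33/32) = 0
  disc = (4/5)² − 4·(1/8)·(-33/32) = 1849/1600 ; √disc = 43/40
  v_R = (−(4/5) + 43/40) / (2·(1/8)) = 11/10 m/s
check:
stop time T_s = (11/10)/4 = 0.2750 s
reaction-phase robot travel = 1.1000·0.3000 = 0.3300 m
robot covers 1.1000·0.2750 − ½·4.0000·0.2750² = 0.1512 m while stopping
person approaches 2.0000·(0.3000+0.2750) = 1.1500 m
residual clearance needed = 0.0200+0.0800+0.0600 = 0.1600 m
sum ≈ 0.3300+0.1512+1.1500+0.1600 ≈ 1.7913 m = S ✓

v_R_max = 11/10 m/s = 1.1000 m/s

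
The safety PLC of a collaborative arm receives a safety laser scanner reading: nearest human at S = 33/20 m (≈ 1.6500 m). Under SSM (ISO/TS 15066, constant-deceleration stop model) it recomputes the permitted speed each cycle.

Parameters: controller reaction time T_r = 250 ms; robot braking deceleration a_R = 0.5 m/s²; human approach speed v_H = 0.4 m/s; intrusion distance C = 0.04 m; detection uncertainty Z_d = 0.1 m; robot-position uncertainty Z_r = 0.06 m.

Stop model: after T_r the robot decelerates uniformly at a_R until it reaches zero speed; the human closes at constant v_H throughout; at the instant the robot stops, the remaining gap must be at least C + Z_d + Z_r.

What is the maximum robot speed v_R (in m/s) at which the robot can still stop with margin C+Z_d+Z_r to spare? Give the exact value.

quadratic (1)·v² + (21/20)·v + (-27/20) = 0
  disc = (21/20)² − 4·(1)·(-27/20) = 2601/400 ; √disc = 51/20
  v_R = (−(21/20) + 51/20) / (2·(1)) = 3/4 m/s
check:
T_s = v_R/a_R = (3/4)/(1/2) = 1.5000 s
robot covers v_R·T_r = 0.7500·0.2500 = 0.1875 m before braking
robot covers 0.7500·1.5000 − ½·0.5000·1.5000² = 0.5625 m while stopping
human closes 0.4000·1.7500 = 0.7000 m
C+Z_d+Z_r = 0.0400+0.1000+0.0600 = 0.2000 m
sum ≈ 0.1875+0.5625+0.7000+0.2000 ≈ 1.6500 m = S ✓

v_R_max = 3/4 m/s = 0.7500 m/s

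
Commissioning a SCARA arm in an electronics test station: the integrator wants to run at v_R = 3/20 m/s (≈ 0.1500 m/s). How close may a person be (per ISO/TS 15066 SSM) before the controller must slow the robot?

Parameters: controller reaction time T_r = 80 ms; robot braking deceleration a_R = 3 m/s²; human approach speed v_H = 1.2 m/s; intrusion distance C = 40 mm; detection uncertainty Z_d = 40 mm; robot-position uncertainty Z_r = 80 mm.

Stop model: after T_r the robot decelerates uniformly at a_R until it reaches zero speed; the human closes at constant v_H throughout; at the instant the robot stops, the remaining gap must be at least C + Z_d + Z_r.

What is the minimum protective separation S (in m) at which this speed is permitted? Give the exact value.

S_min = 1327/4000 m = 0.3317 m

stop time T_s = (3/20)/3 = 0.0500 s
robot in T_r: 0.1500·0.0800 = 0.0120 m
braking distance = 0.1500²/(2·3.0000) = 0.0037 m
human closes 1.2000·0.1300 = 0.1560 m
residual clearance needed = 0.0400+0.0400+0.0800 = 0.1600 m
S_min ≈ 0.0120+0.0037+0.1560+0.1600  ⇒  S_min = 1327/4000 m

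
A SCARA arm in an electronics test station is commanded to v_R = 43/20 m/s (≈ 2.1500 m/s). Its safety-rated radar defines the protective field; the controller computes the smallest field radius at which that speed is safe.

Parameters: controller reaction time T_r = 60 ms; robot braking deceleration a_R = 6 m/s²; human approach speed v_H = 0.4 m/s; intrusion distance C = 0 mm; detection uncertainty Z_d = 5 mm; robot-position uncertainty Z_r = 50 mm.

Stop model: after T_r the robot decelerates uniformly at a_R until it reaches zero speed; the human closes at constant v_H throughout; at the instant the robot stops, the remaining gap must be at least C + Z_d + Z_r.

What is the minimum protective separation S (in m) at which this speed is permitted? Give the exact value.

braking lasts T_s = (43/20)/6 = 0.3583 s
reaction-phase robot travel = 2.1500·0.0600 = 0.1290 m
braking distance = 2.1500²/(2·6.0000) = 0.3852 m
human closes 0.4000·0.4183 = 0.1673 m
residual clearance needed = 0.0000+0.0050+0.0500 = 0.0550 m
S_min ≈ 0.1290+0.3852+0.1673+0.0550  ⇒  S_min = 17677/24000 m

S_min = 17677/24000 m = 0.7365 m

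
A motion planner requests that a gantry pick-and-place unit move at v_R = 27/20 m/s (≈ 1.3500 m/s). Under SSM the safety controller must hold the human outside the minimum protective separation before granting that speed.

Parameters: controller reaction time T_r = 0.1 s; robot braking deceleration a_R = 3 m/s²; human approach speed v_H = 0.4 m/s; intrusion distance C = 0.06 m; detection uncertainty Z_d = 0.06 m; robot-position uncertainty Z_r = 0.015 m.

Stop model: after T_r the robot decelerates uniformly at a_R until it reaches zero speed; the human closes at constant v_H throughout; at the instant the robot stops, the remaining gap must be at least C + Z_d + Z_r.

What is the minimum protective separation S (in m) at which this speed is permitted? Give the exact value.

S_min = 127/160 m = 0.7937 m

T_s = v_R/a_R = (27/20)/3 = 0.4500 s
robot in T_r: 1.3500·0.1000 = 0.1350 m
braking distance = 1.3500²/(2·3.0000) = 0.3038 m
human closes 0.4000·0.5500 = 0.2200 m
residual clearance needed = 0.0600+0.0600+0.0150 = 0.1350 m
S_min ≈ 0.1350+0.3038+0.2200+0.1350  ⇒  S_min = 127/160 m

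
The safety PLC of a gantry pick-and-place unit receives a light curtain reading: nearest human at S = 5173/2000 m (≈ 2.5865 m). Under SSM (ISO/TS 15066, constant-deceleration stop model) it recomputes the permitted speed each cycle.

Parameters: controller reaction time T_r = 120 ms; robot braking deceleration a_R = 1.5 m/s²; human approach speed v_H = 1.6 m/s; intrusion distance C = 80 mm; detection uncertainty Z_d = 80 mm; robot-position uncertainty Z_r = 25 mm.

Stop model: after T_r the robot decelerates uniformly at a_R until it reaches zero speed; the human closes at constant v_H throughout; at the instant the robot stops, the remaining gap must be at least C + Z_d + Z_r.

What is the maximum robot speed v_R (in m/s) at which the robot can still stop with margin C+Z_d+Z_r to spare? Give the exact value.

v_R_max = 27/20 m/s = 1.3500 m/s

collect terms ⇒ (1/3)·v_R² + (89/75)·v_R + (-4419/2000) = 0
  disc = (89/75)² − 4·(1/3)·(-4419/2000) = 97969/22500 ; √disc = 313/150
  v_R = (−(89/75) + 313/150) / (2·(1/3)) = 27/20 m/s
check:
braking lasts T_s = (27/20)/(3/2) = 0.9000 s
reaction-phase robot travel = 1.3500·0.1200 = 0.1620 m
braking distance = 1.3500²/(2·1.5000) = 0.6075 m
person approaches 1.6000·(0.1200+0.9000) = 1.6320 m
margins: 0.0800+0.0800+0.0250 = 0.1850 m
sum ≈ 0.1620+0.6075+1.6320+0.1850 ≈ 2.5865 m = S ✓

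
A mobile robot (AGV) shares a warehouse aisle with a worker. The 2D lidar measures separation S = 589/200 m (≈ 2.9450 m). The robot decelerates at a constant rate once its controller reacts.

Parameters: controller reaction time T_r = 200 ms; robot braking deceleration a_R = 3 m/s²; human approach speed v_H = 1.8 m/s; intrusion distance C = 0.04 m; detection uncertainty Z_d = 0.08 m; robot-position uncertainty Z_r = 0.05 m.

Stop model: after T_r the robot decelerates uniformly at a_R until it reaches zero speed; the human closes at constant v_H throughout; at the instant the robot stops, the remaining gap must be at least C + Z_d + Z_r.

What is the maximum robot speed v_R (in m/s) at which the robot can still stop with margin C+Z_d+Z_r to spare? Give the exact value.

v_R_max = 21/10 m/s = 2.1000 m/s

collect terms ⇒ (1/6)·v_R² + (4/5)·v_R + (-483/200) = 0
  disc = (4/5)² − 4·(1/6)·(-483/200) = 9/4 ; √disc = 3/2
  v_R = (−(4/5) + 3/2) / (2·(1/6)) = 21/10 m/s
check:
stop time T_s = (21/10)/3 = 0.7000 s
robot covers v_R·T_r = 2.1000·0.2000 = 0.4200 m before braking
braking distance = 2.1000²/(2·3.0000) = 0.7350 m
human over T_r+T_s: 1.8000·(0.2000+0.7000) = 1.6200 m
margins: 0.0400+0.0800+0.0500 = 0.1700 m
sum ≈ 0.4200+0.7350+1.6200+0.1700 ≈ 2.9450 m = S ✓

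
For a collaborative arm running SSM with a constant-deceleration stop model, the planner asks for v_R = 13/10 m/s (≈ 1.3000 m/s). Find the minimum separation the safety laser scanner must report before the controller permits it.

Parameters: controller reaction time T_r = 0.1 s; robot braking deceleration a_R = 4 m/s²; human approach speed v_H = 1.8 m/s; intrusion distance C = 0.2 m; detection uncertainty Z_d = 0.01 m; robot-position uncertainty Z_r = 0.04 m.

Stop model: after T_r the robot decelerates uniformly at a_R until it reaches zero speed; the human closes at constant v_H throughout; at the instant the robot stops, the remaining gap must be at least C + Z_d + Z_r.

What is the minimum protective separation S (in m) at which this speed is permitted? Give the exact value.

S_min = 217/160 m = 1.3562 m

braking lasts T_s = (13/10)/4 = 0.3250 s
robot covers v_R·T_r = 1.3000·0.1000 = 0.1300 m before braking
robot covers 1.3000·0.3250 − ½·4.0000·0.3250² = 0.2112 m while stopping
person approaches 1.8000·(0.1000+0.3250) = 0.7650 m
residual clearance needed = 0.2000+0.0100+0.0400 = 0.2500 m
S_min ≈ 0.1300+0.2112+0.7650+0.2500  ⇒  S_min = 217/160 m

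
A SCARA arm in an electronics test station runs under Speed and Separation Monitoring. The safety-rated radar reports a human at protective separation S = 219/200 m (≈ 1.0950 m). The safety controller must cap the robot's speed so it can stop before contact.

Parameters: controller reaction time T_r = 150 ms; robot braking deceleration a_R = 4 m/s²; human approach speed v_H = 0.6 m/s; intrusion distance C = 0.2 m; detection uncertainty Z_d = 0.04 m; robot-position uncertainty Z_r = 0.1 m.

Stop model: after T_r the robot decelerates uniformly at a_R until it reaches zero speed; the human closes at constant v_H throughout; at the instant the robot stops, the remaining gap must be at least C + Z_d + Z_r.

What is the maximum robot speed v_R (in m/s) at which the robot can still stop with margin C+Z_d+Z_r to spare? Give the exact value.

v_R_max = 7/5 m/s = 1.4000 m/s

at the boundary: (1/8)·v² + (3/10)·v + (-133/200) = 0
  disc = (3/10)² − 4·(1/8)·(-133/200) = 169/400 ; √disc = 13/20
  v_R = (−(3/10) + 13/20) / (2·(1/8)) = 7/5 m/s
check:
T_s = v_R/a_R = (7/5)/4 = 0.3500 s
robot covers v_R·T_r = 1.4000·0.1500 = 0.2100 m before braking
braking distance = 1.4000²/(2·4.0000) = 0.2450 m
human over T_r+T_s: 0.6000·(0.1500+0.3500) = 0.3000 m
margins: 0.2000+0.0400+0.1000 = 0.3400 m
sum ≈ 0.2100+0.2450+0.3000+0.3400 ≈ 1.0950 m = S ✓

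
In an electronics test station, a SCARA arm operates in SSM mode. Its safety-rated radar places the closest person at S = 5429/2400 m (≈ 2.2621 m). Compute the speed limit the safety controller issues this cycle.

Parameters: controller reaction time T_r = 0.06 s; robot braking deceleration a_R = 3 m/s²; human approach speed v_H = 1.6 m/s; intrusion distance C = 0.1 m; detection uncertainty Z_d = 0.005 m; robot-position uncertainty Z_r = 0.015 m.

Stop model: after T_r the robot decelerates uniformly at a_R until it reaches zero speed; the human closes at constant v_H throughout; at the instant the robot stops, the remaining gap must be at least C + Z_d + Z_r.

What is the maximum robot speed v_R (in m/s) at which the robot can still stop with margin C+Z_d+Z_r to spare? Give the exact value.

at the boundary: (1/6)·v² + (89/150)·v + (-24553/12000) = 0
  disc = (89/150)² − 4·(1/6)·(-24553/12000) = 17161/10000 ; √disc = 131/100
  v_R = (−(89/150) + 131/100) / (2·(1/6)) = 43/20 m/s
check:
stop time T_s = (43/20)/3 = 0.7167 s
robot covers v_R·T_r = 2.1500·0.0600 = 0.1290 m before braking
braking distance = 2.1500²/(2·3.0000) = 0.7704 m
human closes 1.6000·0.7767 = 1.2427 m
residual clearance needed = 0.1000+0.0050+0.0150 = 0.1200 m
sum ≈ 0.1290+0.7704+1.2427+0.1200 ≈ 2.2621 m = S ✓

v_R_max = 43/20 m/s = 2.1500 m/s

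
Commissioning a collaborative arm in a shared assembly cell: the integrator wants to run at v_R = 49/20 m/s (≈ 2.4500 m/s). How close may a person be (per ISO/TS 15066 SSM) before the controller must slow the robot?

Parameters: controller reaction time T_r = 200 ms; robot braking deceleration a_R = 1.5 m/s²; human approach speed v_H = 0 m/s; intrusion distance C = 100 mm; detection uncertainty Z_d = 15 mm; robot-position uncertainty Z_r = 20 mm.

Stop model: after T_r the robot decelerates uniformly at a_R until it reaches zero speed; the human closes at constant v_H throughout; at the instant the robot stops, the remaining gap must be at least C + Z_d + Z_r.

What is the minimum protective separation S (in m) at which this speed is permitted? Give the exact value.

braking lasts T_s = (49/20)/(3/2) = 1.6333 s
robot in T_r: 2.4500·0.2000 = 0.4900 m
braking distance = 2.4500²/(2·1.5000) = 2.0008 m
human over T_r+T_s: 0.0000·(0.2000+1.6333) = 0.0000 m
margins: 0.1000+0.0150+0.0200 = 0.1350 m
S_min ≈ 0.4900+2.0008+0.0000+0.1350  ⇒  S_min = 3151/1200 m

S_min = 3151/1200 m = 2.6258 m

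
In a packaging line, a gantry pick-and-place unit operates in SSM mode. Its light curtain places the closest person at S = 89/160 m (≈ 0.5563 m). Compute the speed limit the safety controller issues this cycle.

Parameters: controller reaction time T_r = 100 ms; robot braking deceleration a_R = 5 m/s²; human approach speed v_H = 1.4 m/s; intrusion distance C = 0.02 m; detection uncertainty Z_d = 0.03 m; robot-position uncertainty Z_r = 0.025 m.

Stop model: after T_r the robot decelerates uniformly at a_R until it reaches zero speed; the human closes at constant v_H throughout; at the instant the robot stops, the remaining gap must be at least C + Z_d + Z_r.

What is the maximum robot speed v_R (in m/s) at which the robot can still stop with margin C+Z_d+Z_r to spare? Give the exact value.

at the boundary: (1/10)·v² + (19/50)·v + (-273/800) = 0
  disc = (19/50)² − 4·(1/10)·(-273/800) = 2809/10000 ; √disc = 53/100
  v_R = (−(19/50) + 53/100) / (2·(1/10)) = 3/4 m/s
check:
stop time T_s = (3/4)/5 = 0.1500 s
reaction-phase robot travel = 0.7500·0.1000 = 0.0750 m
robot covers 0.7500·0.1500 − ½·5.0000·0.1500² = 0.0563 m while stopping
person approaches 1.4000·(0.1000+0.1500) = 0.3500 m
C+Z_d+Z_r = 0.0200+0.0300+0.0250 = 0.0750 m
sum ≈ 0.0750+0.0563+0.3500+0.0750 ≈ 0.5563 m = S ✓

v_R_max = 3/4 m/s = 0.7500 m/s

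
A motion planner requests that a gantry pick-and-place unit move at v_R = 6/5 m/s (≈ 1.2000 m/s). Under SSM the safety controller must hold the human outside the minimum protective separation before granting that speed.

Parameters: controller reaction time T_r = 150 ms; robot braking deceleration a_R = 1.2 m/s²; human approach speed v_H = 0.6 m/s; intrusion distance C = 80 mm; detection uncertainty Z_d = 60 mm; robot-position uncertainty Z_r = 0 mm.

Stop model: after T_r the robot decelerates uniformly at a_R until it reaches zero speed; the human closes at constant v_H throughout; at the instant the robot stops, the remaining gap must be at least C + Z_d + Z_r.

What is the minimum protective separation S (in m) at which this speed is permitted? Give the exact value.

S_min = 161/100 m = 1.6100 m

stop time T_s = (6/5)/(6/5) = 1.0000 s
robot in T_r: 1.2000·0.1500 = 0.1800 m
robot under decel: 1.2000²/(2·1.2000) = 0.6000 m
person approaches 0.6000·(0.1500+1.0000) = 0.6900 m
residual clearance needed = 0.0800+0.0600+0.0000 = 0.1400 m
S_min ≈ 0.1800+0.6000+0.6900+0.1400  ⇒  S_min = 161/100 m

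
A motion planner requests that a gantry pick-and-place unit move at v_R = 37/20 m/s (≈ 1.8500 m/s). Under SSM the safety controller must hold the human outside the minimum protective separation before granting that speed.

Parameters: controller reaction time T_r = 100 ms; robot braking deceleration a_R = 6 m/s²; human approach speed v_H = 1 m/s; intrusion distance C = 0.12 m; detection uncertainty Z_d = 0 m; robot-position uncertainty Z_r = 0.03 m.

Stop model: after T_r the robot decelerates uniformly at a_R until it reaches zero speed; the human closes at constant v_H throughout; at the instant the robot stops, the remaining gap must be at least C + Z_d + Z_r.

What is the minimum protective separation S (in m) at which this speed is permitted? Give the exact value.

stop time T_s = (37/20)/6 = 0.3083 s
robot in T_r: 1.8500·0.1000 = 0.1850 m
braking distance = 1.8500²/(2·6.0000) = 0.2852 m
human closes 1.0000·0.4083 = 0.4083 m
margins: 0.1200+0.0000+0.0300 = 0.1500 m
S_min ≈ 0.1850+0.2852+0.4083+0.1500  ⇒  S_min = 4937/4800 m

S_min = 4937/4800 m = 1.0285 m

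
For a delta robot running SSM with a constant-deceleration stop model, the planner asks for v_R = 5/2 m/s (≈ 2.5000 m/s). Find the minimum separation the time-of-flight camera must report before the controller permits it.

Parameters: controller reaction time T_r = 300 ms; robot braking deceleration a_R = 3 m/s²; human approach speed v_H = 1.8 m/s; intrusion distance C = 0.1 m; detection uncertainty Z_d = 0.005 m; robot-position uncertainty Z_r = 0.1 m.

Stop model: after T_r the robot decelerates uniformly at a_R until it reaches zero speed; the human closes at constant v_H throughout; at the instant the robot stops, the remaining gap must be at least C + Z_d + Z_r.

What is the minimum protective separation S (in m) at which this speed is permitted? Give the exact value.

stop time T_s = (5/2)/3 = 0.8333 s
robot covers v_R·T_r = 2.5000·0.3000 = 0.7500 m before braking
braking distance = 2.5000²/(2·3.0000) = 1.0417 m
human over T_r+T_s: 1.8000·(0.3000+0.8333) = 2.0400 m
margins: 0.1000+0.0050+0.1000 = 0.2050 m
S_min ≈ 0.7500+1.0417+2.0400+0.2050  ⇒  S_min = 1211/300 m

S_min = 1211/300 m = 4.0367 m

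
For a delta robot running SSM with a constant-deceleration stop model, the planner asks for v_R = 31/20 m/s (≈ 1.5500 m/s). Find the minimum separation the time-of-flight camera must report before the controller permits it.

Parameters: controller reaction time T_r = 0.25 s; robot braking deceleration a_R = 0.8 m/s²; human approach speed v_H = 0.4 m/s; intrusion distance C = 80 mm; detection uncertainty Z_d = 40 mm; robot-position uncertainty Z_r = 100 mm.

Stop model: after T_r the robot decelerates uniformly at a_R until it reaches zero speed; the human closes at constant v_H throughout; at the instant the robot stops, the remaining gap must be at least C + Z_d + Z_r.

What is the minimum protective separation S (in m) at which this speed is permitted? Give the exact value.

S_min = 9549/3200 m = 2.9841 m

T_s = v_R/a_R = (31/20)/(4/5) = 1.9375 s
robot covers v_R·T_r = 1.5500·0.2500 = 0.3875 m before braking
robot under decel: 1.5500²/(2·0.8000) = 1.5016 m
human over T_r+T_s: 0.4000·(0.2500+1.9375) = 0.8750 m
C+Z_d+Z_r = 0.0800+0.0400+0.1000 = 0.2200 m
S_min ≈ 0.3875+1.5016+0.8750+0.2200  ⇒  S_min = 9549/3200 m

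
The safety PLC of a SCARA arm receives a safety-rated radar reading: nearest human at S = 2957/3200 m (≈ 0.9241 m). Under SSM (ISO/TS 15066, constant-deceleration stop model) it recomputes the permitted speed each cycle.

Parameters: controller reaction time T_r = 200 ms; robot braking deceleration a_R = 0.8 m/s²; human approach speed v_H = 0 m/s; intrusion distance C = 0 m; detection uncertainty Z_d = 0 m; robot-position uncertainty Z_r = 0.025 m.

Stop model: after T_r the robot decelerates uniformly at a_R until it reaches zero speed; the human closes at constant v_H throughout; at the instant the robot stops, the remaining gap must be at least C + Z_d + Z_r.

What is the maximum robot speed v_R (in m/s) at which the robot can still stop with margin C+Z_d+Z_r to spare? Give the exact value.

collect terms ⇒ (5/8)·v_R² + (1/5)·v_R + (-2877/3200) = 0
  disc = (1/5)² − 4·(5/8)·(-2877/3200) = 14641/6400 ; √disc = 121/80
  v_R = (−(1/5) + 121/80) / (2·(5/8)) = 21/20 m/s
check:
T_s = v_R/a_R = (21/20)/(4/5) = 1.3125 s
robot in T_r: 1.0500·0.2000 = 0.2100 m
robot under decel: 1.0500²/(2·0.8000) = 0.6891 m
person approaches 0.0000·(0.2000+1.3125) = 0.0000 m
C+Z_d+Z_r = 0.0000+0.0000+0.0250 = 0.0250 m
sum ≈ 0.2100+0.6891+0.0000+0.0250 ≈ 0.9241 m = S ✓

v_R_max = 21/20 m/s = 1.0500 m/s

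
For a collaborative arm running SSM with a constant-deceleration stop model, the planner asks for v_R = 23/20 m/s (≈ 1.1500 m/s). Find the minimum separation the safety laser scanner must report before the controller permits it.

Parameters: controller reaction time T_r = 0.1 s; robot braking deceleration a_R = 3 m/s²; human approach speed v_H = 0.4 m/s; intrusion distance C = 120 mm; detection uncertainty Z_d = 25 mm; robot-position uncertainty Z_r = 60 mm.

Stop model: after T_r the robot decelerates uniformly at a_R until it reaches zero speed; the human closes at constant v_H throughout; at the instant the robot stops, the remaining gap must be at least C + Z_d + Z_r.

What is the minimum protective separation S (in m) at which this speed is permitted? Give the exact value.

S_min = 587/800 m = 0.7338 m

braking lasts T_s = (23/20)/3 = 0.3833 s
robot in T_r: 1.1500·0.1000 = 0.1150 m
robot under decel: 1.1500²/(2·3.0000) = 0.2204 m
human over T_r+T_s: 0.4000·(0.1000+0.3833) = 0.1933 m
residual clearance needed = 0.1200+0.0250+0.0600 = 0.2050 m
S_min ≈ 0.1150+0.2204+0.1933+0.2050  ⇒  S_min = 587/800 m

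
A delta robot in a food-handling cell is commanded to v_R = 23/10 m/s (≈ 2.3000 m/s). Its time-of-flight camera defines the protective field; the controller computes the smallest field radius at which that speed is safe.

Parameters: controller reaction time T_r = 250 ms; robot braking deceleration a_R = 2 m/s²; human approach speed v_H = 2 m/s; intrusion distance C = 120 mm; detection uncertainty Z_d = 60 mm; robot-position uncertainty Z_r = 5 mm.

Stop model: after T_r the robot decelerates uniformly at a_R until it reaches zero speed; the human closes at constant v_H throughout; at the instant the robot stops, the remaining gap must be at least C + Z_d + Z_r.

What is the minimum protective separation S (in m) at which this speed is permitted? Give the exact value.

stop time T_s = (23/10)/2 = 1.1500 s
robot in T_r: 2.3000·0.2500 = 0.5750 m
robot covers 2.3000·1.1500 − ½·2.0000·1.1500² = 1.3225 m while stopping
human over T_r+T_s: 2.0000·(0.2500+1.1500) = 2.8000 m
residual clearance needed = 0.1200+0.0600+0.0050 = 0.1850 m
S_min ≈ 0.5750+1.3225+2.8000+0.1850  ⇒  S_min = 1953/400 m

S_min = 1953/400 m = 4.8825 m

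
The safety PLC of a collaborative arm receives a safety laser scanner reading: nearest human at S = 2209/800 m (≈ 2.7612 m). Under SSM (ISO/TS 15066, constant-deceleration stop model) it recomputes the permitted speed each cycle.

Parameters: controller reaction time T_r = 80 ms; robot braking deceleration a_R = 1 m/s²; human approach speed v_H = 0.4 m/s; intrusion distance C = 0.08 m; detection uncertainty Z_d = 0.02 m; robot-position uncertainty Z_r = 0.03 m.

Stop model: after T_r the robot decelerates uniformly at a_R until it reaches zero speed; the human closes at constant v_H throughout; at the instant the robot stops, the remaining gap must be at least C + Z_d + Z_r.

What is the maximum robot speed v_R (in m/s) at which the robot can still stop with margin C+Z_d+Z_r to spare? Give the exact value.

v_R_max = 37/20 m/s = 1.8500 m/s

quadratic (1/2)·v² + (12/25)·v + (-10397/4000) = 0
  disc = (12/25)² − 4·(1/2)·(-10397/4000) = 54289/10000 ; √disc = 233/100
  v_R = (−(12/25) + 233/100) / (2·(1/2)) = 37/20 m/s
check:
braking lasts T_s = (37/20)/1 = 1.8500 s
robot in T_r: 1.8500·0.0800 = 0.1480 m
robot under decel: 1.8500²/(2·1.0000) = 1.7112 m
human over T_r+T_s: 0.4000·(0.0800+1.8500) = 0.7720 m
residual clearance needed = 0.0800+0.0200+0.0300 = 0.1300 m
sum ≈ 0.1480+1.7112+0.7720+0.1300 ≈ 2.7612 m = S ✓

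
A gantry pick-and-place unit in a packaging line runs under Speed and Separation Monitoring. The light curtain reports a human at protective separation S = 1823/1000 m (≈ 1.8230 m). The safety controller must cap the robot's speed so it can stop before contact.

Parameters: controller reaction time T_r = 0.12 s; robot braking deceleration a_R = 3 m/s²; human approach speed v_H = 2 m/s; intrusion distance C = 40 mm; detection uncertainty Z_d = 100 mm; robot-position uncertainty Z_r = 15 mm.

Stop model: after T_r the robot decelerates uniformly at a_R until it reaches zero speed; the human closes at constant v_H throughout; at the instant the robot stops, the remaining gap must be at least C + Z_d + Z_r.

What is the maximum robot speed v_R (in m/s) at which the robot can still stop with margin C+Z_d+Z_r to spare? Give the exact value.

quadratic (1/6)·v² + (59/75)·v + (-357/250) = 0
  disc = (59/75)² − 4·(1/6)·(-357/250) = 8836/5625 ; √disc = 94/75
  v_R = (−(59/75) + 94/75) / (2·(1/6)) = 7/5 m/s
check:
T_s = v_R/a_R = (7/5)/3 = 0.4667 s
robot in T_r: 1.4000·0.1200 = 0.1680 m
robot covers 1.4000·0.4667 − ½·3.0000·0.4667² = 0.3267 m while stopping
human over T_r+T_s: 2.0000·(0.1200+0.4667) = 1.1733 m
residual clearance needed = 0.0400+0.1000+0.0150 = 0.1550 m
sum ≈ 0.1680+0.3267+1.1733+0.1550 ≈ 1.8230 m = S ✓

v_R_max = 7/5 m/s = 1.4000 m/s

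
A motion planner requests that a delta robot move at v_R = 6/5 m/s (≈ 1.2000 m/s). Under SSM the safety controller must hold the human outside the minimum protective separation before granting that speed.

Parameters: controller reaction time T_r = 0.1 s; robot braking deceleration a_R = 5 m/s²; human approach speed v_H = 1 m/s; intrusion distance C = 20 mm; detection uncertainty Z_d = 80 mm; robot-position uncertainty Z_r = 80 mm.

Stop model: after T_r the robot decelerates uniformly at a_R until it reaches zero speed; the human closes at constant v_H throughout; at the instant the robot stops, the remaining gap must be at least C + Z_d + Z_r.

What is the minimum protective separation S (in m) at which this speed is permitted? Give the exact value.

braking lasts T_s = (6/5)/5 = 0.2400 s
robot covers v_R·T_r = 1.2000·0.1000 = 0.1200 m before braking
braking distance = 1.2000²/(2·5.0000) = 0.1440 m
human closes 1.0000·0.3400 = 0.3400 m
residual clearance needed = 0.0200+0.0800+0.0800 = 0.1800 m
S_min ≈ 0.1200+0.1440+0.3400+0.1800  ⇒  S_min = 98/125 m

S_min = 98/125 m = 0.7840 m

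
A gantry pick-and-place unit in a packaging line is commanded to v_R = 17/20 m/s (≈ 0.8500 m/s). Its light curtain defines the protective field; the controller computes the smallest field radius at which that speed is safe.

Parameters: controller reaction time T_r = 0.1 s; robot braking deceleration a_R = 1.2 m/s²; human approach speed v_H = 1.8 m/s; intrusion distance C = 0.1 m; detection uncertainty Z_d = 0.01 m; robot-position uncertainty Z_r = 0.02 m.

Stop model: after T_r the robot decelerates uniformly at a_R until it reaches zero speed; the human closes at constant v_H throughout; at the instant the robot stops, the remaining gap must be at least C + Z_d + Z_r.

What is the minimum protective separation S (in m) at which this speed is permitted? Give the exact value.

S_min = 9461/4800 m = 1.9710 m

T_s = v_R/a_R = (17/20)/(6/5) = 0.7083 s
reaction-phase robot travel = 0.8500·0.1000 = 0.0850 m
robot covers 0.8500·0.7083 − ½·1.2000·0.7083² = 0.3010 m while stopping
human closes 1.8000·0.8083 = 1.4550 m
residual clearance needed = 0.1000+0.0100+0.0200 = 0.1300 m
S_min ≈ 0.0850+0.3010+1.4550+0.1300  ⇒  S_min = 9461/4800 m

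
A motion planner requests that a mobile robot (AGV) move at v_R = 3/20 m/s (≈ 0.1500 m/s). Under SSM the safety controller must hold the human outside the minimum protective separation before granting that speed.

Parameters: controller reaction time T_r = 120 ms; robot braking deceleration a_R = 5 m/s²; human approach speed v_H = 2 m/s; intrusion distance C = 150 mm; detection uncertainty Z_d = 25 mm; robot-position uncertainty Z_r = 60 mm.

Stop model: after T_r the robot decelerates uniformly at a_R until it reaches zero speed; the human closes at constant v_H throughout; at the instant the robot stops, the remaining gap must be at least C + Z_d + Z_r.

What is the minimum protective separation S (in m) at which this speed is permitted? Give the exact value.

braking lasts T_s = (3/20)/5 = 0.0300 s
robot in T_r: 0.1500·0.1200 = 0.0180 m
braking distance = 0.1500²/(2·5.0000) = 0.0022 m
human over T_r+T_s: 2.0000·(0.1200+0.0300) = 0.3000 m
residual clearance needed = 0.1500+0.0250+0.0600 = 0.2350 m
S_min ≈ 0.0180+0.0022+0.3000+0.2350  ⇒  S_min = 2221/4000 m

S_min = 2221/4000 m = 0.5553 m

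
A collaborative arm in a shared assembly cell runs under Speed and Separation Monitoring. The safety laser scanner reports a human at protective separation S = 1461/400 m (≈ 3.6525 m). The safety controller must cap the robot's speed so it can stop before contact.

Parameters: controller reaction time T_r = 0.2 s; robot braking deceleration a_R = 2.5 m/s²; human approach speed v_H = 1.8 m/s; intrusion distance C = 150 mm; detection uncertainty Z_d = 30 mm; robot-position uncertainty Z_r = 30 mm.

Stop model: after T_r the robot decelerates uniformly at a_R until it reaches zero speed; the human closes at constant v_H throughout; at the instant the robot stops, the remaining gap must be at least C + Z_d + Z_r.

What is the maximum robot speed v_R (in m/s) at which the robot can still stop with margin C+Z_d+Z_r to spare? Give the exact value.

quadratic (1/5)·v² + (23/25)·v + (-1233/400) = 0
  disc = (23/25)² − 4·(1/5)·(-1233/400) = 8281/2500 ; √disc = 91/50
  v_R = (−(23/25) + 91/50) / (2·(1/5)) = 9/4 m/s
check:
T_s = v_R/a_R = (9/4)/(5/2) = 0.9000 s
robot covers v_R·T_r = 2.2500·0.2000 = 0.4500 m before braking
robot covers 2.2500·0.9000 − ½·2.5000·0.9000² = 1.0125 m while stopping
human over T_r+T_s: 1.8000·(0.2000+0.9000) = 1.9800 m
margins: 0.1500+0.0300+0.0300 = 0.2100 m
sum ≈ 0.4500+1.0125+1.9800+0.2100 ≈ 3.6525 m = S ✓

v_R_max = 9/4 m/s = 2.2500 m/s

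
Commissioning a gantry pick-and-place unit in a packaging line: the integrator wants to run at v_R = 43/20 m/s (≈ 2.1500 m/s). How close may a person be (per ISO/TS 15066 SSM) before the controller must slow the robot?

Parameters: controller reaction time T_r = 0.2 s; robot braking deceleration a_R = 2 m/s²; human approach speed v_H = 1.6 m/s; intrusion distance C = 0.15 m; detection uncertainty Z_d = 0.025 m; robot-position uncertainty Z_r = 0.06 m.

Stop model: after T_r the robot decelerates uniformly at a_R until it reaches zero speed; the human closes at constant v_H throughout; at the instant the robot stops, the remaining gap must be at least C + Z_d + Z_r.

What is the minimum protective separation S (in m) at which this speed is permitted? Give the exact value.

braking lasts T_s = (43/20)/2 = 1.0750 s
robot in T_r: 2.1500·0.2000 = 0.4300 m
braking distance = 2.1500²/(2·2.0000) = 1.1556 m
person approaches 1.6000·(0.2000+1.0750) = 2.0400 m
residual clearance needed = 0.1500+0.0250+0.0600 = 0.2350 m
S_min ≈ 0.4300+1.1556+2.0400+0.2350  ⇒  S_min = 6177/1600 m

S_min = 6177/1600 m = 3.8606 m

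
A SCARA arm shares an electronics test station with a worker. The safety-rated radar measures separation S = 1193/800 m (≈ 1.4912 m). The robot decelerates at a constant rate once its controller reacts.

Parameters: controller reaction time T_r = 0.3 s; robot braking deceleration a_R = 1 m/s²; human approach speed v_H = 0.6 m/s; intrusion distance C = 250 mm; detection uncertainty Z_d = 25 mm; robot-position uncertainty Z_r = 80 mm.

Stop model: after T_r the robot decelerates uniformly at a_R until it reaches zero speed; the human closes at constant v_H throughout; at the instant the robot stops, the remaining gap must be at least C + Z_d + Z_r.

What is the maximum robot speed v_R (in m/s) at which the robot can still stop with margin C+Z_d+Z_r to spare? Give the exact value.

v_R_max = 3/4 m/s = 0.7500 m/s

collect terms ⇒ (1/2)·v_R² + (9/10)·v_R + (-153/160) = 0
  disc = (9/10)² − 4·(1/2)·(-153/160) = 1089/400 ; √disc = 33/20
  v_R = (−(9/10) + 33/20) / (2·(1/2)) = 3/4 m/s
check:
stop time T_s = (3/4)/1 = 0.7500 s
reaction-phase robot travel = 0.7500·0.3000 = 0.2250 m
braking distance = 0.7500²/(2·1.0000) = 0.2812 m
human over T_r+T_s: 0.6000·(0.3000+0.7500) = 0.6300 m
C+Z_d+Z_r = 0.2500+0.0250+0.0800 = 0.3550 m
sum ≈ 0.2250+0.2812+0.6300+0.3550 ≈ 1.4912 m = S ✓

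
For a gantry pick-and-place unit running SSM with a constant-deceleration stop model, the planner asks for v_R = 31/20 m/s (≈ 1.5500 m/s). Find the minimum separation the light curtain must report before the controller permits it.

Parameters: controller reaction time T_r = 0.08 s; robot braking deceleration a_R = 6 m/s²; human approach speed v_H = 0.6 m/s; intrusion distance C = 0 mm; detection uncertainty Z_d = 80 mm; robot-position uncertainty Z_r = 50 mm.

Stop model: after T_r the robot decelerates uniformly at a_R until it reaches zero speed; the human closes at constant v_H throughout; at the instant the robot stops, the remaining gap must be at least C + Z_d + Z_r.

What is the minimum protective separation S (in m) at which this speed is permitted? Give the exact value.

S_min = 15773/24000 m = 0.6572 m

T_s = v_R/a_R = (31/20)/6 = 0.2583 s
robot in T_r: 1.5500·0.0800 = 0.1240 m
robot under decel: 1.5500²/(2·6.0000) = 0.2002 m
human closes 0.6000·0.3383 = 0.2030 m
margins: 0.0000+0.0800+0.0500 = 0.1300 m
S_min ≈ 0.1240+0.2002+0.2030+0.1300  ⇒  S_min = 15773/24000 m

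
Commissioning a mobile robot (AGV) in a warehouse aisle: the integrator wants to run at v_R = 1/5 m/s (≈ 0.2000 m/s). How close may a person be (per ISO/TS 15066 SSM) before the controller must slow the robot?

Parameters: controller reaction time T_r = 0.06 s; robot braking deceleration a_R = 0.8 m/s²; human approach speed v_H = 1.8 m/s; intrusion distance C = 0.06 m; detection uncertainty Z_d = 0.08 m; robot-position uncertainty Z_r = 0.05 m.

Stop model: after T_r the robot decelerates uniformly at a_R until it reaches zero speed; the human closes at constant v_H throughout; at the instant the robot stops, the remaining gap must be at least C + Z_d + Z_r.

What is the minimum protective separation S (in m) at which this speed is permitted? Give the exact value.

S_min = 157/200 m = 0.7850 m

stop time T_s = (1/5)/(4/5) = 0.2500 s
reaction-phase robot travel = 0.2000·0.0600 = 0.0120 m
robot covers 0.2000·0.2500 − ½·0.8000·0.2500² = 0.0250 m while stopping
human closes 1.8000·0.3100 = 0.5580 m
margins: 0.0600+0.0800+0.0500 = 0.1900 m
S_min ≈ 0.0120+0.0250+0.5580+0.1900  ⇒  S_min = 157/200 m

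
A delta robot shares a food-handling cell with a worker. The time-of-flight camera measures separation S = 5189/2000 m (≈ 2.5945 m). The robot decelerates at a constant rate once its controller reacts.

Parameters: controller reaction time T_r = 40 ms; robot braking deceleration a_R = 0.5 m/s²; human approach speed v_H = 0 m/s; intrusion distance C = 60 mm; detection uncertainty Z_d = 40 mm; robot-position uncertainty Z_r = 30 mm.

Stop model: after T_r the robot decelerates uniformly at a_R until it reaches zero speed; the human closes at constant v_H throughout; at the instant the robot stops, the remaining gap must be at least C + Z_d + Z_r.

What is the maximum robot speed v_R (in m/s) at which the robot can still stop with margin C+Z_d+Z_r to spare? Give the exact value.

v_R_max = 31/20 m/s = 1.5500 m/s

at the boundary: (1)·v² + (1/25)·v + (-4929/2000) = 0
  disc = (1/25)² − 4·(1)·(-4929/2000) = 24649/2500 ; √disc = 157/50
  v_R = (−(1/25) + 157/50) / (2·(1)) = 31/20 m/s
check:
T_s = v_R/a_R = (31/20)/(1/2) = 3.1000 s
reaction-phase robot travel = 1.5500·0.0400 = 0.0620 m
robot covers 1.5500·3.1000 − ½·0.5000·3.1000² = 2.4025 m while stopping
human over T_r+T_s: 0.0000·(0.0400+3.1000) = 0.0000 m
margins: 0.0600+0.0400+0.0300 = 0.1300 m
sum ≈ 0.0620+2.4025+0.0000+0.1300 ≈ 2.5945 m = S ✓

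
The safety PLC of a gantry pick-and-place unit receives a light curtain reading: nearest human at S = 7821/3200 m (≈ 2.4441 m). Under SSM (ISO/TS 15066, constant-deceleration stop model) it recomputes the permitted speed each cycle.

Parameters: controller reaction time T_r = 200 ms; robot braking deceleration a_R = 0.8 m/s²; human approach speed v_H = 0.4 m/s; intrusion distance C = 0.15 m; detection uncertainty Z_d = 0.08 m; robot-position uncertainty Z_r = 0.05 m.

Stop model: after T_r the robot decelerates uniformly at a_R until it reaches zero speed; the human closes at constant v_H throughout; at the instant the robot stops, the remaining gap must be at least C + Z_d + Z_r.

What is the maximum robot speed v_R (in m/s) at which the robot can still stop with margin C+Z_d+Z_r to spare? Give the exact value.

collect terms ⇒ (5/8)·v_R² + (7/10)·v_R + (-6669/3200) = 0
  disc = (7/10)² − 4·(5/8)·(-6669/3200) = 36481/6400 ; √disc = 191/80
  v_R = (−(7/10) + 191/80) / (2·(5/8)) = 27/20 m/s
check:
T_s = v_R/a_R = (27/20)/(4/5) = 1.6875 s
reaction-phase robot travel = 1.3500·0.2000 = 0.2700 m
robot covers 1.3500·1.6875 − ½·0.8000·1.6875² = 1.1391 m while stopping
person approaches 0.4000·(0.2000+1.6875) = 0.7550 m
residual clearance needed = 0.1500+0.0800+0.0500 = 0.2800 m
sum ≈ 0.2700+1.1391+0.7550+0.2800 ≈ 2.4441 m = S ✓

v_R_max = 27/20 m/s = 1.3500 m/s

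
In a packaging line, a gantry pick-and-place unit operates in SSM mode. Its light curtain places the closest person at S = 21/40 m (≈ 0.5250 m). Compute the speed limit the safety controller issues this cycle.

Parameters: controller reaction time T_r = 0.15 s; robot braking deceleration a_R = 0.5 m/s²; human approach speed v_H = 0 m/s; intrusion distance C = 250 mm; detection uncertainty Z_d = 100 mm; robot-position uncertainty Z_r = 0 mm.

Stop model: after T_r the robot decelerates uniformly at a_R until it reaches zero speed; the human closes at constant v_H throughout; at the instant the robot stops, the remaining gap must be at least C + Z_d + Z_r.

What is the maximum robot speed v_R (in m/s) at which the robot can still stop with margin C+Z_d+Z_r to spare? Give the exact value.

quadratic (1)·v² + (3/20)·v + (-7/40) = 0
  disc = (3/20)² − 4·(1)·(-7/40) = 289/400 ; √disc = 17/20
  v_R = (−(3/20) + 17/20) / (2·(1)) = 7/20 m/s
check:
T_s = v_R/a_R = (7/20)/(1/2) = 0.7000 s
robot in T_r: 0.3500·0.1500 = 0.0525 m
robot under decel: 0.3500²/(2·0.5000) = 0.1225 m
human closes 0.0000·0.8500 = 0.0000 m
margins: 0.2500+0.1000+0.0000 = 0.3500 m
sum ≈ 0.0525+0.1225+0.0000+0.3500 ≈ 0.5250 m = S ✓

v_R_max = 7/20 m/s = 0.3500 m/s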